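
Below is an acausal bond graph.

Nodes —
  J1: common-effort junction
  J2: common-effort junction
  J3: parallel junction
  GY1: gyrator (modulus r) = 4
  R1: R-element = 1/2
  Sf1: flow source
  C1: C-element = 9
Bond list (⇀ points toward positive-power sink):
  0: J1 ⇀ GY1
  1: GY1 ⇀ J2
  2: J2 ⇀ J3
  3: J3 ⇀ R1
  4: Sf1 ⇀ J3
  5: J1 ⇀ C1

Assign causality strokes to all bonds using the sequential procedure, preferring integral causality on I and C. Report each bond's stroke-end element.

bond 4 stroke at Sf1  (Sf1 (Sf) sets flow on bond)
bond 5 stroke at J1  (C1: C, integral causality)
bond 0 stroke at GY1  (J1: bond 5 brought effort, rest push out)
bond 1 stroke at GY1  (through GY1, causality inverts; strokes same side of GY1)
bond 2 stroke at J2  (closing 0-jn rule on J2)
bond 3 stroke at J3  (only one effort-in slot at J3)

b0 stroke at GY1
b1 stroke at GY1
b2 stroke at J2
b3 stroke at J3
b4 stroke at Sf1
b5 stroke at J1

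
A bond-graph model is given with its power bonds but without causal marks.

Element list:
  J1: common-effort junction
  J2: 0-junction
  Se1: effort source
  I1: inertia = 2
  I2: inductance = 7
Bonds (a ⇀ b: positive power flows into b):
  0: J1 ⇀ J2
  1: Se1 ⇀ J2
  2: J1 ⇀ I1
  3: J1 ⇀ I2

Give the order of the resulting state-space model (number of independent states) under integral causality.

2  (I1, I2 all integral)

#1 stroke at J2  (Se1: effort source, stroke at far end)
#0 stroke at J1  (J2: bond 1 brought effort, rest push out)
#2 stroke at I1  (0-jn J1 has e-setter on 0)
#3 stroke at I2  (common-e at J1 fixed by 0)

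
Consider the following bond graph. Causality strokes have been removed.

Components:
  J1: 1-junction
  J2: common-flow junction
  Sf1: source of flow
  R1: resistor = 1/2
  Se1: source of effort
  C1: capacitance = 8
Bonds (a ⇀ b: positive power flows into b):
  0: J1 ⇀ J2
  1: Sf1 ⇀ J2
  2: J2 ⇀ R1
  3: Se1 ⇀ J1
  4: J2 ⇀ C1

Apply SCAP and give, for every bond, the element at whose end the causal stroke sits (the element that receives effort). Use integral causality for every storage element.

b0 stroke→J2
b1 stroke→Sf1
b2 stroke→J2
b3 stroke→J1
b4 stroke→J2

β1 →Sf1  (Sf1: flow source, stroke at near end)
β3 →J1  (Se1 (Se) sets effort on bond)
β0 →J2  (only one flow-in slot at J1)
β2 →J2  (1-jn J2 has f-setter on 1)
β4 →J2  (J2 flow already set via bond 1)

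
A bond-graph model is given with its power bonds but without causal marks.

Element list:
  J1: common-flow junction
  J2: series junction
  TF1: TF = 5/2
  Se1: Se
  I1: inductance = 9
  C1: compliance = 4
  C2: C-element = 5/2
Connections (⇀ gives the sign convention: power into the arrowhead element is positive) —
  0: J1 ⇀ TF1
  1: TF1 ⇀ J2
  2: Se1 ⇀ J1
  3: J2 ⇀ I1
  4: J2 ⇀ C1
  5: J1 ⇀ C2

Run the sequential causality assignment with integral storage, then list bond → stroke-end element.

bond 0 stroke at TF1
bond 1 stroke at J2
bond 2 stroke at J1
bond 3 stroke at I1
bond 4 stroke at J2
bond 5 stroke at J1

b2 stroke→J1  (Se1 (Se) sets effort on bond)
b3 stroke→I1  (I1: I, integral causality)
b1 stroke→J2  (J2 flow already set via bond 3)
b4 stroke→J2  (common-f at J2 fixed by 3)
b0 stroke→TF1  (TF1: transformer flips bond 1)
b5 stroke→J1  (1-jn J1 has f-setter on 0)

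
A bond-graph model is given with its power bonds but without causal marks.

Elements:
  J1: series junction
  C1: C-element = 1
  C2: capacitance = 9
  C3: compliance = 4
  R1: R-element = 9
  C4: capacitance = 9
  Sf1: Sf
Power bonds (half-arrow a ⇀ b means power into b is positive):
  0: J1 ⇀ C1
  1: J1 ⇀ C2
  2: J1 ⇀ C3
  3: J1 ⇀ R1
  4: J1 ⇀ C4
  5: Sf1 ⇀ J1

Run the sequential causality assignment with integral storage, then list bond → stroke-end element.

b0 stroke→J1
b1 stroke→J1
b2 stroke→J1
b3 stroke→J1
b4 stroke→J1
b5 stroke→Sf1

b5 stroke→Sf1  (Sf1 fixes flow; stroke at Sf1)
b0 stroke→J1  (J1: bond 5 brought flow, rest push out)
b1 stroke→J1  (1-jn J1 has f-setter on 5)
b2 stroke→J1  (J1: bond 5 brought flow, rest push out)
b3 stroke→J1  (J1 flow already set via bond 5)
b4 stroke→J1  (J1 flow already set via bond 5)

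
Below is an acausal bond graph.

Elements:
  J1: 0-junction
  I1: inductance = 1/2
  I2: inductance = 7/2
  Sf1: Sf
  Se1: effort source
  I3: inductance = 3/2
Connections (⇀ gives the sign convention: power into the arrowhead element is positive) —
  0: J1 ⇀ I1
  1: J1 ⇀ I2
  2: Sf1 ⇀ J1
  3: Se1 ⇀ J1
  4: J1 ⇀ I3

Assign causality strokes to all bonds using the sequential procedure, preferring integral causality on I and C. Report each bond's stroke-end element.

β2 stroke at Sf1  (Sf1 (Sf) sets flow on bond)
β3 stroke at J1  (source Se1 imposes e)
β0 stroke at I1  (J1 effort already set via bond 3)
β1 stroke at I2  (J1 effort already set via bond 3)
β4 stroke at I3  (common-e at J1 fixed by 3)

#0 →I1
#1 →I2
#2 →Sf1
#3 →J1
#4 →I3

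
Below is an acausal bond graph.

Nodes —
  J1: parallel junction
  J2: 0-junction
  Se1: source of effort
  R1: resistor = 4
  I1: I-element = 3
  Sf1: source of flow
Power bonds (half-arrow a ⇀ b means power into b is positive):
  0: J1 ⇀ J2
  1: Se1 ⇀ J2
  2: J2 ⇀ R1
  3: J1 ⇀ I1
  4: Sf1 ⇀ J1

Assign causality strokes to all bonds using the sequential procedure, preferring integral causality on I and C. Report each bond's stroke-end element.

β0 stroke→J1
β1 stroke→J2
β2 stroke→R1
β3 stroke→I1
β4 stroke→Sf1

bond 1 |J2  (Se1: effort source, stroke at far end)
bond 4 |Sf1  (Sf1 fixes flow; stroke at Sf1)
bond 0 |J1  (J2 effort already set via bond 1)
bond 2 |R1  (J2 effort already set via bond 1)
bond 3 |I1  (J1: bond 0 brought effort, rest push out)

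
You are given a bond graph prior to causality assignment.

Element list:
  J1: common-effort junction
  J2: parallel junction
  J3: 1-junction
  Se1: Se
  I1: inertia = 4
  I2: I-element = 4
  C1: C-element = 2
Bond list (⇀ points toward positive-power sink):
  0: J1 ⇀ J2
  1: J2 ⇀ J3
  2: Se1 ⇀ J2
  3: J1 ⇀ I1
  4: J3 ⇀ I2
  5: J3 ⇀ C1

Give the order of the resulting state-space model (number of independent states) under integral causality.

#2 stroke at J2  (source Se1 imposes e)
#0 stroke at J1  (J2: bond 2 brought effort, rest push out)
#1 stroke at J3  (0-jn J2 has e-setter on 2)
#3 stroke at I1  (J1: bond 0 brought effort, rest push out)
#4 stroke at I2  (I2: I, integral causality)
#5 stroke at J3  (J3: bond 4 brought flow, rest push out)

3  (C1, I1, I2 all integral)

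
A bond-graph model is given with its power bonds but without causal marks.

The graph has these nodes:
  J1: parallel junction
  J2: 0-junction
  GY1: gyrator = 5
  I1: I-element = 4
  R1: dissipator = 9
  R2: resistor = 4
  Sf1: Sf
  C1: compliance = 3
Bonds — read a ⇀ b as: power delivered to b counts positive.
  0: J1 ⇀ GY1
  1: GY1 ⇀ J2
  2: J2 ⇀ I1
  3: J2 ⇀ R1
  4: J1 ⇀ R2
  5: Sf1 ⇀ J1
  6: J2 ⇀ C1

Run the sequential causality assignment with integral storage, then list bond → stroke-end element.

bond 5 |Sf1  (Sf1 (Sf) sets flow on bond)
bond 2 |I1  (I1: I, integral causality)
bond 6 |J2  (C1 outputs effort q/C1)
bond 1 |GY1  (0-jn J2 has e-setter on 6)
bond 3 |R1  (common-e at J2 fixed by 6)
bond 0 |GY1  (GY1 both-in/both-out from 1)
bond 4 |J1  (J1 needs exactly one e-in)

b0 →GY1
b1 →GY1
b2 →I1
b3 →R1
b4 →J1
b5 →Sf1
b6 →J2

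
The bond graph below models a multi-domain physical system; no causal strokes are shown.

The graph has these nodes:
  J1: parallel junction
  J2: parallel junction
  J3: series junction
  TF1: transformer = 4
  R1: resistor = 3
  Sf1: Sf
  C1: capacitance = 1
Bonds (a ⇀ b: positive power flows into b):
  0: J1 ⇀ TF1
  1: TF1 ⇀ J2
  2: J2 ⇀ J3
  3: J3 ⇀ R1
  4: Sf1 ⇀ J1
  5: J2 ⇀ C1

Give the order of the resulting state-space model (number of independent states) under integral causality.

#4 →Sf1  (source Sf1 imposes f)
#0 →J1  (J1: last free bond brings effort in)
#1 →TF1  (TF TF1: opposite of bond 0)
#5 →J2  (prefer integral on C1)
#2 →J3  (J2 effort already set via bond 5)
#3 →R1  (J3: last free bond brings flow in)

1  (C1 all integral)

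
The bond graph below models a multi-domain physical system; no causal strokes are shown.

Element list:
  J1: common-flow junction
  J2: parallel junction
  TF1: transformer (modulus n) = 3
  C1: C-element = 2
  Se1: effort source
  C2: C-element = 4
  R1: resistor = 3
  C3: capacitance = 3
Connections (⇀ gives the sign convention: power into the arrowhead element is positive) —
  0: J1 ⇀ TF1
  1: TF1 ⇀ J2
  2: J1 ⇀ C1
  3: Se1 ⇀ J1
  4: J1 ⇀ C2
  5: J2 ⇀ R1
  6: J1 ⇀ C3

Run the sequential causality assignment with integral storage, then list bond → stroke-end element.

bond 3 →J1  (source Se1 imposes e)
bond 2 →J1  (prefer integral on C1)
bond 4 →J1  (C2 outputs effort q/C2)
bond 6 →J1  (C3 outputs effort q/C3)
bond 0 →TF1  (only one flow-in slot at J1)
bond 1 →J2  (TF TF1: opposite of bond 0)
bond 5 →R1  (0-jn J2 has e-setter on 1)

#0 stroke at TF1
#1 stroke at J2
#2 stroke at J1
#3 stroke at J1
#4 stroke at J1
#5 stroke at R1
#6 stroke at J1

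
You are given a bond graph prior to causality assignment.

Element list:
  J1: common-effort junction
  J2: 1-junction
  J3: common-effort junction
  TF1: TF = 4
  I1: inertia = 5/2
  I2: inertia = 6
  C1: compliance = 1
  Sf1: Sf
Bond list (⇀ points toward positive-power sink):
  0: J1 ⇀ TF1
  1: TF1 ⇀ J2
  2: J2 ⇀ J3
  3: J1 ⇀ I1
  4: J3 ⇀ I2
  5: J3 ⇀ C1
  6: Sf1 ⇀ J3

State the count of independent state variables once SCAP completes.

3  (C1, I1, I2 all integral)

b6 stroke at Sf1  (Sf1 (Sf) sets flow on bond)
b3 stroke at I1  (I1 integral (f out))
b0 stroke at J1  (J1 needs exactly one e-in)
b1 stroke at TF1  (TF1: transformer flips bond 0)
b2 stroke at J2  (J2 flow already set via bond 1)
b4 stroke at I2  (I2 integral (f out))
b5 stroke at J3  (J3: last free bond brings effort in)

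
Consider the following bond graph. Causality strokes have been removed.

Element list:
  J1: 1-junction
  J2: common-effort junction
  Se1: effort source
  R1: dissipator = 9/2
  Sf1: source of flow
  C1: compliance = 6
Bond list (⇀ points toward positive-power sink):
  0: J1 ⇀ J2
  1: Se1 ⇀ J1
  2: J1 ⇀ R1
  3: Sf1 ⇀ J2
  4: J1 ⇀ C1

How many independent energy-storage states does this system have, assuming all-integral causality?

1  (C1 all integral)

b1 stroke→J1  (Se1 fixes effort; stroke away)
b3 stroke→Sf1  (Sf1 (Sf) sets flow on bond)
b0 stroke→J2  (J2: last free bond brings effort in)
b2 stroke→J1  (common-f at J1 fixed by 0)
b4 stroke→J1  (J1 flow already set via bond 0)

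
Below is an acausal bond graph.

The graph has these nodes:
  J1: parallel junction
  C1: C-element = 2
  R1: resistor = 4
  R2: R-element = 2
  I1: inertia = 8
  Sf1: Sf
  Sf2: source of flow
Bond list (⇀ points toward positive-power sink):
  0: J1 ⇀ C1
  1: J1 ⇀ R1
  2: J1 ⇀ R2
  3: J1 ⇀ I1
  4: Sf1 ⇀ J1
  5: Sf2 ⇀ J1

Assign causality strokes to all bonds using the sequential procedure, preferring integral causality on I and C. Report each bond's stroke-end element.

#0 |J1
#1 |R1
#2 |R2
#3 |I1
#4 |Sf1
#5 |Sf2

#4 →Sf1  (Sf1 (Sf) sets flow on bond)
#5 →Sf2  (Sf2 (Sf) sets flow on bond)
#0 →J1  (C1 integral (e out))
#1 →R1  (common-e at J1 fixed by 0)
#2 →R2  (0-jn J1 has e-setter on 0)
#3 →I1  (common-e at J1 fixed by 0)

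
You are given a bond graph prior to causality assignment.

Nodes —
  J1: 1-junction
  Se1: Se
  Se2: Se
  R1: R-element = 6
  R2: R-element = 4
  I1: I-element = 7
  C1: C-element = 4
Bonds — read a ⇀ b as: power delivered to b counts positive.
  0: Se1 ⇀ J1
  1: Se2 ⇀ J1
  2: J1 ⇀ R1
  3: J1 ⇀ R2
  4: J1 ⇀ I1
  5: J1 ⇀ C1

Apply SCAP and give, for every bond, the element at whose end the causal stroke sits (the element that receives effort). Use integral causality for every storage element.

b0 stroke at J1
b1 stroke at J1
b2 stroke at J1
b3 stroke at J1
b4 stroke at I1
b5 stroke at J1

bond 0 stroke→J1  (Se1 (Se) sets effort on bond)
bond 1 stroke→J1  (Se2 (Se) sets effort on bond)
bond 4 stroke→I1  (I1: I, integral causality)
bond 2 stroke→J1  (common-f at J1 fixed by 4)
bond 3 stroke→J1  (J1 flow already set via bond 4)
bond 5 stroke→J1  (1-jn J1 has f-setter on 4)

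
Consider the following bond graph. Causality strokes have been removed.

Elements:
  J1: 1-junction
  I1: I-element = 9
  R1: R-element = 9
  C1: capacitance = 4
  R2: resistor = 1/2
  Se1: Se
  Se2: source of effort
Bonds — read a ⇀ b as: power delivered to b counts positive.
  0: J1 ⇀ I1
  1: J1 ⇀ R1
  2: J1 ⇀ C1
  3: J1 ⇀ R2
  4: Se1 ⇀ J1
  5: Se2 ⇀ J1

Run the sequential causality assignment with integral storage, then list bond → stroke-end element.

b0 →I1
b1 →J1
b2 →J1
b3 →J1
b4 →J1
b5 →J1

β4 →J1  (source Se1 imposes e)
β5 →J1  (Se2: effort source, stroke at far end)
β0 →I1  (I1: I, integral causality)
β1 →J1  (1-jn J1 has f-setter on 0)
β2 →J1  (J1 flow already set via bond 0)
β3 →J1  (common-f at J1 fixed by 0)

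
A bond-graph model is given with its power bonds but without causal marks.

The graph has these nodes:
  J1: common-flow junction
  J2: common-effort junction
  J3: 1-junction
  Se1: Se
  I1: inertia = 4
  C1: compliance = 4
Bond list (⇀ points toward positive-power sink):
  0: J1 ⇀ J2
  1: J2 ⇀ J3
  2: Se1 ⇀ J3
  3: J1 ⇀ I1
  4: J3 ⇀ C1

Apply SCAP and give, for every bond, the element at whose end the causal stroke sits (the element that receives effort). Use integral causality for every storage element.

β0 |J1
β1 |J2
β2 |J3
β3 |I1
β4 |J3

bond 2 stroke→J3  (source Se1 imposes e)
bond 3 stroke→I1  (I1: I, integral causality)
bond 0 stroke→J1  (common-f at J1 fixed by 3)
bond 1 stroke→J2  (only one effort-in slot at J2)
bond 4 stroke→J3  (J3 flow already set via bond 1)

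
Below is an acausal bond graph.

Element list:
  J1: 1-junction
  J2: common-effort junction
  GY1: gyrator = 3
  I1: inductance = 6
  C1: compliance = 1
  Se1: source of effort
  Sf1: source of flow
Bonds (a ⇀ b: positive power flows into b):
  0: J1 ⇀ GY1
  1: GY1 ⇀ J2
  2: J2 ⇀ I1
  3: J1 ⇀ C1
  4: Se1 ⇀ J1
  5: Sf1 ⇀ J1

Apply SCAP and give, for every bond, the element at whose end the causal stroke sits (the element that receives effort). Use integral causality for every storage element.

bond 4 stroke at J1  (Se1 fixes effort; stroke away)
bond 5 stroke at Sf1  (source Sf1 imposes f)
bond 0 stroke at J1  (J1: bond 5 brought flow, rest push out)
bond 3 stroke at J1  (common-f at J1 fixed by 5)
bond 1 stroke at J2  (GY GY1: same side as bond 0)
bond 2 stroke at I1  (common-e at J2 fixed by 1)

β0 →J1
β1 →J2
β2 →I1
β3 →J1
β4 →J1
β5 →Sf1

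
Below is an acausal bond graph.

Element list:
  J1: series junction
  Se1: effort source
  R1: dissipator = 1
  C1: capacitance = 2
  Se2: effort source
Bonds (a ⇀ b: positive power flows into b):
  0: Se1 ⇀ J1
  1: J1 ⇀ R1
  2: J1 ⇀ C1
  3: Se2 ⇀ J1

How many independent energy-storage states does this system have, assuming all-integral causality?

1  (C1 all integral)

β0 →J1  (source Se1 imposes e)
β3 →J1  (source Se2 imposes e)
β2 →J1  (C1 integral (e out))
β1 →R1  (only one flow-in slot at J1)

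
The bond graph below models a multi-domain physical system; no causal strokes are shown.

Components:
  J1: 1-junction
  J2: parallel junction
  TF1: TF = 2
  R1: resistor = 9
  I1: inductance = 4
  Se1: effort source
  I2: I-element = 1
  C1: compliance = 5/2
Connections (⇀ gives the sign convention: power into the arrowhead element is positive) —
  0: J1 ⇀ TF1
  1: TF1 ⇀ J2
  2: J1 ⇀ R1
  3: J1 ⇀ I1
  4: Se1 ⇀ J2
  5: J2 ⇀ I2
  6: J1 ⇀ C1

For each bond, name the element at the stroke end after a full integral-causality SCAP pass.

b0 |J1
b1 |TF1
b2 |J1
b3 |I1
b4 |J2
b5 |I2
b6 |J1

bond 4 stroke→J2  (source Se1 imposes e)
bond 1 stroke→TF1  (J2 effort already set via bond 4)
bond 5 stroke→I2  (0-jn J2 has e-setter on 4)
bond 0 stroke→J1  (TF TF1: opposite of bond 1)
bond 3 stroke→I1  (I1: I, integral causality)
bond 2 stroke→J1  (1-jn J1 has f-setter on 3)
bond 6 stroke→J1  (J1: bond 3 brought flow, rest push out)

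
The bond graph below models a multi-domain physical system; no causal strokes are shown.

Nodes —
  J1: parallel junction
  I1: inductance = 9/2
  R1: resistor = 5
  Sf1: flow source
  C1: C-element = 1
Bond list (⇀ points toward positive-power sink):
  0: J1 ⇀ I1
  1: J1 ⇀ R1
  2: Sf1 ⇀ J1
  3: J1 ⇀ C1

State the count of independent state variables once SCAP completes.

#2 stroke→Sf1  (source Sf1 imposes f)
#0 stroke→I1  (I1 outputs flow p/I1)
#3 stroke→J1  (C1 outputs effort q/C1)
#1 stroke→R1  (J1: bond 3 brought effort, rest push out)

2  (C1, I1 all integral)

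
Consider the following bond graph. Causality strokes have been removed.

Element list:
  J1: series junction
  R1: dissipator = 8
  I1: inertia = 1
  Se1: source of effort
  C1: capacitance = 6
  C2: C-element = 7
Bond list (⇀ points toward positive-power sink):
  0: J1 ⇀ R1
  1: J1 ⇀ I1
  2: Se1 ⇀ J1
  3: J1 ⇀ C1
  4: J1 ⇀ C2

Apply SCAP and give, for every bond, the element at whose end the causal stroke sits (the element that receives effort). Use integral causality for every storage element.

#0 |J1
#1 |I1
#2 |J1
#3 |J1
#4 |J1

bond 2 stroke→J1  (source Se1 imposes e)
bond 1 stroke→I1  (I1: I, integral causality)
bond 0 stroke→J1  (common-f at J1 fixed by 1)
bond 3 stroke→J1  (J1: bond 1 brought flow, rest push out)
bond 4 stroke→J1  (1-jn J1 has f-setter on 1)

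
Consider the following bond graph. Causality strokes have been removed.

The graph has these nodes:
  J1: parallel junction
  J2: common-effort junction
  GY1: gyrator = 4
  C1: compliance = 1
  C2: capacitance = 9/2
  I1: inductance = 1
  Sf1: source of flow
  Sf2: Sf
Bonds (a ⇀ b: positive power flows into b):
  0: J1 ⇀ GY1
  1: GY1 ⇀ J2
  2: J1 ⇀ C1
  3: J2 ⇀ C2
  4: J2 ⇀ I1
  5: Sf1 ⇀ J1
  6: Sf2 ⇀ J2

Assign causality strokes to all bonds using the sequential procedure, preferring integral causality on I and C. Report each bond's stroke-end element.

#0 stroke at GY1
#1 stroke at GY1
#2 stroke at J1
#3 stroke at J2
#4 stroke at I1
#5 stroke at Sf1
#6 stroke at Sf2

#5 stroke at Sf1  (Sf1 fixes flow; stroke at Sf1)
#6 stroke at Sf2  (Sf2 (Sf) sets flow on bond)
#2 stroke at J1  (C1: C, integral causality)
#0 stroke at GY1  (common-e at J1 fixed by 2)
#1 stroke at GY1  (GY GY1: same side as bond 0)
#3 stroke at J2  (prefer integral on C2)
#4 stroke at I1  (0-jn J2 has e-setter on 3)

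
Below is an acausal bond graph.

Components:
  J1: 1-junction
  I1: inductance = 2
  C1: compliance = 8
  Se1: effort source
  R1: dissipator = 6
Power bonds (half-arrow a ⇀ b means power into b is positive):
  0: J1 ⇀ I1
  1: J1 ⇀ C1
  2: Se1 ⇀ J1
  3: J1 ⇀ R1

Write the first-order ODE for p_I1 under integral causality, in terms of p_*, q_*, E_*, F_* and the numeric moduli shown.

#2 →J1  (Se1 fixes effort; stroke away)
#0 →I1  (I1 integral (f out))
#1 →J1  (J1 flow already set via bond 0)
#3 →J1  (J1: bond 0 brought flow, rest push out)

dp_I1/dt = E_Se1 - 3*p_I1 - q_C1/8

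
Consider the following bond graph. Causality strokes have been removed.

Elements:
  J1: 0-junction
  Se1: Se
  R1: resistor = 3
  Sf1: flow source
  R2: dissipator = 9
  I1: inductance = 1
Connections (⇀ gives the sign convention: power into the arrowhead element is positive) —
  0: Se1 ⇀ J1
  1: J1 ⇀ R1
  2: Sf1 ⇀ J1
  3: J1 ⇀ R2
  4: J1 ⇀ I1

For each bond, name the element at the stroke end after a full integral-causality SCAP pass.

β0 stroke→J1  (Se1 (Se) sets effort on bond)
β2 stroke→Sf1  (source Sf1 imposes f)
β1 stroke→R1  (0-jn J1 has e-setter on 0)
β3 stroke→R2  (0-jn J1 has e-setter on 0)
β4 stroke→I1  (J1: bond 0 brought effort, rest push out)

β0 stroke at J1
β1 stroke at R1
β2 stroke at Sf1
β3 stroke at R2
β4 stroke at I1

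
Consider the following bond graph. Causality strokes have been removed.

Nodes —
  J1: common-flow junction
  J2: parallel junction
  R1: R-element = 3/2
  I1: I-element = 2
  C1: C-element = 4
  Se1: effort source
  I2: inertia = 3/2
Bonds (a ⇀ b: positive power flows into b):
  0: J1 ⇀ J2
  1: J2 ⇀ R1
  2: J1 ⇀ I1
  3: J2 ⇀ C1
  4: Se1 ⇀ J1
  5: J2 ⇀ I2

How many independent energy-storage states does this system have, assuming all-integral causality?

3  (C1, I1, I2 all integral)

bond 4 stroke at J1  (source Se1 imposes e)
bond 2 stroke at I1  (prefer integral on I1)
bond 0 stroke at J1  (1-jn J1 has f-setter on 2)
bond 3 stroke at J2  (C1 outputs effort q/C1)
bond 1 stroke at R1  (common-e at J2 fixed by 3)
bond 5 stroke at I2  (J2: bond 3 brought effort, rest push out)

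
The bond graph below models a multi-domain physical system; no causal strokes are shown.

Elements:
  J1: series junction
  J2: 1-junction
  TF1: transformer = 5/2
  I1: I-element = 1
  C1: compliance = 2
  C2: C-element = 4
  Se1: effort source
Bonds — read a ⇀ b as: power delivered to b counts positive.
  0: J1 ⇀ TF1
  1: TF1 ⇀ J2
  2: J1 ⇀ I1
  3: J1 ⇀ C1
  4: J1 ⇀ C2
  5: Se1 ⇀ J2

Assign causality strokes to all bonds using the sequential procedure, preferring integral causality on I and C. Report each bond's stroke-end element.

b5 →J2  (source Se1 imposes e)
b1 →TF1  (closing 1-jn rule on J2)
b0 →J1  (through TF1, causality passes straight; one stroke at TF1)
b2 →I1  (prefer integral on I1)
b3 →J1  (1-jn J1 has f-setter on 2)
b4 →J1  (J1 flow already set via bond 2)

β0 stroke at J1
β1 stroke at TF1
β2 stroke at I1
β3 stroke at J1
β4 stroke at J1
β5 stroke at J2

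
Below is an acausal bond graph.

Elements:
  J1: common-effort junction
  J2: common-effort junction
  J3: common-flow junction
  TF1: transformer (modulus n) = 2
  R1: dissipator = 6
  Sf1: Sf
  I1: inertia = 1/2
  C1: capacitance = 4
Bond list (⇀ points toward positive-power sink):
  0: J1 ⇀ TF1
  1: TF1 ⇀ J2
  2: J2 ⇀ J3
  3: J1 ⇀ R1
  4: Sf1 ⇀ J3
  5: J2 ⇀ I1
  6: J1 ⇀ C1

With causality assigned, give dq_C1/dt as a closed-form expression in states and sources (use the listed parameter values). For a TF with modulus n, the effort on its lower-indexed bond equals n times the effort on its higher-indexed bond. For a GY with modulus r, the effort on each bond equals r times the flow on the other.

dq_C1/dt = -F_Sf1/2 - p_I1 - q_C1/24

b4 →Sf1  (Sf1 fixes flow; stroke at Sf1)
b2 →J3  (J3: bond 4 brought flow, rest push out)
b5 →I1  (I1: I, integral causality)
b1 →J2  (closing 0-jn rule on J2)
b0 →TF1  (through TF1, causality passes straight; one stroke at TF1)
b6 →J1  (prefer integral on C1)
b3 →R1  (J1: bond 6 brought effort, rest push out)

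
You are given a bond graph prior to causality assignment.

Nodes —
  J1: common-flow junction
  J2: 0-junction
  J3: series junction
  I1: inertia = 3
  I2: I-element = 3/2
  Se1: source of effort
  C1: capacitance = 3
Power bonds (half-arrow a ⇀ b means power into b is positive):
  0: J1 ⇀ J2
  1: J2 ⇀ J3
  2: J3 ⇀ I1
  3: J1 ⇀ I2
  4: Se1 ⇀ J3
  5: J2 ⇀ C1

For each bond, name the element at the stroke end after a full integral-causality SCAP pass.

β4 |J3  (Se1 fixes effort; stroke away)
β2 |I1  (prefer integral on I1)
β1 |J3  (J3 flow already set via bond 2)
β3 |I2  (I2: I, integral causality)
β0 |J1  (1-jn J1 has f-setter on 3)
β5 |J2  (closing 0-jn rule on J2)

bond 0 stroke at J1
bond 1 stroke at J3
bond 2 stroke at I1
bond 3 stroke at I2
bond 4 stroke at J3
bond 5 stroke at J2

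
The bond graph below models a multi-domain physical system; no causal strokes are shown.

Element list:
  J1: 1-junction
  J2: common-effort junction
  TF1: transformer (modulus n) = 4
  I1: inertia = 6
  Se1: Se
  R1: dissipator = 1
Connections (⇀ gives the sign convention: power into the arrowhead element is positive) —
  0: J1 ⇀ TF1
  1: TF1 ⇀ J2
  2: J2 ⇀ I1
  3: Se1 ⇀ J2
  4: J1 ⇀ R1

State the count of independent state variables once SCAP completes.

1  (I1 all integral)

b3 |J2  (Se1 (Se) sets effort on bond)
b1 |TF1  (J2 effort already set via bond 3)
b2 |I1  (common-e at J2 fixed by 3)
b0 |J1  (TF1: transformer flips bond 1)
b4 |R1  (only one flow-in slot at J1)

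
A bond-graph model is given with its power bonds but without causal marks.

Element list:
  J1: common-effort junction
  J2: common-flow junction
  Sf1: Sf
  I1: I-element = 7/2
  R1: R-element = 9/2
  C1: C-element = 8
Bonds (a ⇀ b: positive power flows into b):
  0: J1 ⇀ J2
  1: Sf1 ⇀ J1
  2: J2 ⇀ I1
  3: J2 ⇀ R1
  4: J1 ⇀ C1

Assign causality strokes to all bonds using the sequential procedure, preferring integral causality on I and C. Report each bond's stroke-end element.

#0 |J2
#1 |Sf1
#2 |I1
#3 |J2
#4 |J1

bond 1 stroke→Sf1  (Sf1 (Sf) sets flow on bond)
bond 2 stroke→I1  (I1 integral (f out))
bond 0 stroke→J2  (J2: bond 2 brought flow, rest push out)
bond 3 stroke→J2  (J2: bond 2 brought flow, rest push out)
bond 4 stroke→J1  (J1: last free bond brings effort in)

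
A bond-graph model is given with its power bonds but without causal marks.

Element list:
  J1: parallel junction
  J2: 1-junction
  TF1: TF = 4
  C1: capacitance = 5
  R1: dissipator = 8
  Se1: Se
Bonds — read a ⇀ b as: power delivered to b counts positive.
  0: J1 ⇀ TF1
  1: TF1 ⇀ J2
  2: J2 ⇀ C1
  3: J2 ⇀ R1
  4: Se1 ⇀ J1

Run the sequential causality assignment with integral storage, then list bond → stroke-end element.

#0 stroke→TF1
#1 stroke→J2
#2 stroke→J2
#3 stroke→R1
#4 stroke→J1

b4 |J1  (Se1: effort source, stroke at far end)
b0 |TF1  (common-e at J1 fixed by 4)
b1 |J2  (through TF1, causality passes straight; one stroke at TF1)
b2 |J2  (prefer integral on C1)
b3 |R1  (closing 1-jn rule on J2)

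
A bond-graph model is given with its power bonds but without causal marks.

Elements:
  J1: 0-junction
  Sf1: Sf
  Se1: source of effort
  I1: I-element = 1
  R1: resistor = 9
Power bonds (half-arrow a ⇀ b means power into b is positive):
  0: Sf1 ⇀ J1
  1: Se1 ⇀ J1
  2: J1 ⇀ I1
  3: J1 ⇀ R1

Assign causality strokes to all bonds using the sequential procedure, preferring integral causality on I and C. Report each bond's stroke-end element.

b0 stroke at Sf1  (Sf1 fixes flow; stroke at Sf1)
b1 stroke at J1  (Se1 (Se) sets effort on bond)
b2 stroke at I1  (common-e at J1 fixed by 1)
b3 stroke at R1  (J1 effort already set via bond 1)

b0 |Sf1
b1 |J1
b2 |I1
b3 |R1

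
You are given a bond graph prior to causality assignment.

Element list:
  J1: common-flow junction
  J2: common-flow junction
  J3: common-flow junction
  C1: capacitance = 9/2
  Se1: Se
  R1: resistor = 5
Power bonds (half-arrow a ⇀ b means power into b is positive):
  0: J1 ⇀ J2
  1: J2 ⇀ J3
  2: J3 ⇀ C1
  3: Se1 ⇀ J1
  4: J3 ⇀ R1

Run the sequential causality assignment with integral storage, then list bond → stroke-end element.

β3 stroke at J1  (Se1 (Se) sets effort on bond)
β0 stroke at J2  (closing 1-jn rule on J1)
β1 stroke at J3  (closing 1-jn rule on J2)
β2 stroke at J3  (C1 integral (e out))
β4 stroke at R1  (only one flow-in slot at J3)

b0 |J2
b1 |J3
b2 |J3
b3 |J1
b4 |R1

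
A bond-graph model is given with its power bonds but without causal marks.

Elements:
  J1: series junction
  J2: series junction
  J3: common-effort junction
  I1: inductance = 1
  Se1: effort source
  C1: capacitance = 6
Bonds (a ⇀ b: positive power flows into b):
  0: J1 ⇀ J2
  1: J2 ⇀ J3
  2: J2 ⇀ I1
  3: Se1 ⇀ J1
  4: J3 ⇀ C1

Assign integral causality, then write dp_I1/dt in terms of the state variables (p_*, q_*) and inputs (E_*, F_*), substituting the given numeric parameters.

bond 3 stroke→J1  (Se1 (Se) sets effort on bond)
bond 0 stroke→J2  (J1 needs exactly one f-in)
bond 2 stroke→I1  (I1: I, integral causality)
bond 1 stroke→J2  (J2: bond 2 brought flow, rest push out)
bond 4 stroke→J3  (J3: last free bond brings effort in)

dp_I1/dt = E_Se1 - q_C1/6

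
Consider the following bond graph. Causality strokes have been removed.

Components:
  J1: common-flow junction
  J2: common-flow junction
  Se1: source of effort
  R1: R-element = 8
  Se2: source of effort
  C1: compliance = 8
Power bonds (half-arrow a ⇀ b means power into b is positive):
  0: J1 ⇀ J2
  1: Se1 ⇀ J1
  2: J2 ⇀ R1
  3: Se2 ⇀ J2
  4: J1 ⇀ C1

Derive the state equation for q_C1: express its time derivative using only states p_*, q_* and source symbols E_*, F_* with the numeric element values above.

b1 |J1  (Se1: effort source, stroke at far end)
b3 |J2  (source Se2 imposes e)
b4 |J1  (prefer integral on C1)
b0 |J2  (J1 needs exactly one f-in)
b2 |R1  (closing 1-jn rule on J2)

dq_C1/dt = E_Se1/8 + E_Se2/8 - q_C1/64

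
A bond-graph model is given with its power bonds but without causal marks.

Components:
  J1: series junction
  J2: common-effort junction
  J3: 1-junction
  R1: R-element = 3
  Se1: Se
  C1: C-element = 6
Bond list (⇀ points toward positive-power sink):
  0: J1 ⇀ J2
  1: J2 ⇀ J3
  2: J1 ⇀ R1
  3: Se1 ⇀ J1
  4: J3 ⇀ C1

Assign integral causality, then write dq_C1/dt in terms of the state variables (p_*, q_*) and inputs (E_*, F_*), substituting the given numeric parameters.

dq_C1/dt = E_Se1/3 - q_C1/18

β3 stroke→J1  (source Se1 imposes e)
β4 stroke→J3  (C1 outputs effort q/C1)
β1 stroke→J2  (only one flow-in slot at J3)
β0 stroke→J1  (common-e at J2 fixed by 1)
β2 stroke→R1  (J1: last free bond brings flow in)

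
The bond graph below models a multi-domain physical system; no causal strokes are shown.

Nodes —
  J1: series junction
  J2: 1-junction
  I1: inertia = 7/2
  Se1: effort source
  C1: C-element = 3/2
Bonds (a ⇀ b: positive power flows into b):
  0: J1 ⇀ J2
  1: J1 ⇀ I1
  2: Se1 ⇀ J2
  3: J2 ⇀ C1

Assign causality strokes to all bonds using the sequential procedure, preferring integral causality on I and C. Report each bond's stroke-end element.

β2 stroke at J2  (Se1 (Se) sets effort on bond)
β1 stroke at I1  (I1 integral (f out))
β0 stroke at J1  (J1: bond 1 brought flow, rest push out)
β3 stroke at J2  (J2: bond 0 brought flow, rest push out)

bond 0 stroke at J1
bond 1 stroke at I1
bond 2 stroke at J2
bond 3 stroke at J2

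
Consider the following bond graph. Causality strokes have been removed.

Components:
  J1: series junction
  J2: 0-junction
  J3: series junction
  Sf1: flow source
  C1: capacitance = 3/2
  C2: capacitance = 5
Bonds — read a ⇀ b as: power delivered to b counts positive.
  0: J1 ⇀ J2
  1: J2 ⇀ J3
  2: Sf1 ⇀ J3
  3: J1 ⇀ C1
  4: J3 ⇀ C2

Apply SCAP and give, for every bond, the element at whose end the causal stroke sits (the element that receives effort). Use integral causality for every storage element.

bond 0 stroke at J2
bond 1 stroke at J3
bond 2 stroke at Sf1
bond 3 stroke at J1
bond 4 stroke at J3

bond 2 stroke→Sf1  (Sf1: flow source, stroke at near end)
bond 1 stroke→J3  (common-f at J3 fixed by 2)
bond 4 stroke→J3  (1-jn J3 has f-setter on 2)
bond 0 stroke→J2  (only one effort-in slot at J2)
bond 3 stroke→J1  (common-f at J1 fixed by 0)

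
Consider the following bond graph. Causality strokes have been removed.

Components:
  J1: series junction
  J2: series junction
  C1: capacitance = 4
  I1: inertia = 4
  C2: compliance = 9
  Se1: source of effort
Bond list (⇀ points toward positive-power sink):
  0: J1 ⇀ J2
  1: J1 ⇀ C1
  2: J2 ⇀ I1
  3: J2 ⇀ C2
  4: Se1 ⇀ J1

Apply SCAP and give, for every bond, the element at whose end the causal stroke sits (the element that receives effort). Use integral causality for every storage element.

b0 →J2
b1 →J1
b2 →I1
b3 →J2
b4 →J1

b4 stroke→J1  (Se1 (Se) sets effort on bond)
b1 stroke→J1  (C1 outputs effort q/C1)
b0 stroke→J2  (closing 1-jn rule on J1)
b2 stroke→I1  (I1: I, integral causality)
b3 stroke→J2  (common-f at J2 fixed by 2)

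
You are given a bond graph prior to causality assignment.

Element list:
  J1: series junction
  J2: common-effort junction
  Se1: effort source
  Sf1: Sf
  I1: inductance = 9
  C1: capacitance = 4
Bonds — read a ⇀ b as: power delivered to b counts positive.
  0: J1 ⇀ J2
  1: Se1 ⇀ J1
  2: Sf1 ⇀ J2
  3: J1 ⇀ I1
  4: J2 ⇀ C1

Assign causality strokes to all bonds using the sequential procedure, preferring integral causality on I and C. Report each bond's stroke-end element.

bond 1 stroke at J1  (Se1: effort source, stroke at far end)
bond 2 stroke at Sf1  (Sf1: flow source, stroke at near end)
bond 3 stroke at I1  (I1 outputs flow p/I1)
bond 0 stroke at J1  (J1 flow already set via bond 3)
bond 4 stroke at J2  (J2 needs exactly one e-in)

β0 stroke at J1
β1 stroke at J1
β2 stroke at Sf1
β3 stroke at I1
β4 stroke at J2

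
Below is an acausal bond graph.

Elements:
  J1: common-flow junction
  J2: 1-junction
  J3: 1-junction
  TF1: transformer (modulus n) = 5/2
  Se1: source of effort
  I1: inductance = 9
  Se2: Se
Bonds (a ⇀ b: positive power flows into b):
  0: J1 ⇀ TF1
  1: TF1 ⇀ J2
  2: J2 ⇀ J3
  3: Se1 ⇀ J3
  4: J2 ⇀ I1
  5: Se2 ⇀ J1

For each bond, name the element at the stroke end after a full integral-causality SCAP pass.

bond 3 stroke at J3  (Se1 (Se) sets effort on bond)
bond 5 stroke at J1  (source Se2 imposes e)
bond 0 stroke at TF1  (only one flow-in slot at J1)
bond 2 stroke at J2  (only one flow-in slot at J3)
bond 1 stroke at J2  (TF1 one-in-one-out from 0)
bond 4 stroke at I1  (closing 1-jn rule on J2)

β0 →TF1
β1 →J2
β2 →J2
β3 →J3
β4 →I1
β5 →J1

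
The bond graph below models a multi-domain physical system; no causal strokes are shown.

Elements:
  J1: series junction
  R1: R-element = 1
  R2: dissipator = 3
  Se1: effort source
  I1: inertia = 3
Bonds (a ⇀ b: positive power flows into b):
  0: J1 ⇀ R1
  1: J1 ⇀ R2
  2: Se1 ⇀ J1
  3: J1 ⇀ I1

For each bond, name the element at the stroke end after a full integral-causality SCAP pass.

#0 |J1
#1 |J1
#2 |J1
#3 |I1

#2 |J1  (Se1 (Se) sets effort on bond)
#3 |I1  (I1 integral (f out))
#0 |J1  (J1 flow already set via bond 3)
#1 |J1  (J1: bond 3 brought flow, rest push out)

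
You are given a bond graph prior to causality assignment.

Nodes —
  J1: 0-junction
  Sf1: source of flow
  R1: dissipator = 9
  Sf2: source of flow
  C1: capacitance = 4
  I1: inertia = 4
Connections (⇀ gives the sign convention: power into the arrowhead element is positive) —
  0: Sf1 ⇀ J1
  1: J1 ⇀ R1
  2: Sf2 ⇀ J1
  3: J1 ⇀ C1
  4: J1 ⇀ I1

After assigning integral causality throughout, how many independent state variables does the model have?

bond 0 |Sf1  (Sf1 (Sf) sets flow on bond)
bond 2 |Sf2  (source Sf2 imposes f)
bond 3 |J1  (C1 integral (e out))
bond 1 |R1  (0-jn J1 has e-setter on 3)
bond 4 |I1  (common-e at J1 fixed by 3)

2  (C1, I1 all integral)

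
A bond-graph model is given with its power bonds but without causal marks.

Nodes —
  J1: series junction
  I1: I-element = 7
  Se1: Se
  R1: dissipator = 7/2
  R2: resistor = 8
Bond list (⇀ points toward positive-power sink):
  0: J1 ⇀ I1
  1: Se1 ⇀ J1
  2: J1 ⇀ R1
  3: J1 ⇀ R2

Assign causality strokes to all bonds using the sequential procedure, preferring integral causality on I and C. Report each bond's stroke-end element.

b1 |J1  (Se1 (Se) sets effort on bond)
b0 |I1  (prefer integral on I1)
b2 |J1  (J1: bond 0 brought flow, rest push out)
b3 |J1  (J1 flow already set via bond 0)

b0 →I1
b1 →J1
b2 →J1
b3 →J1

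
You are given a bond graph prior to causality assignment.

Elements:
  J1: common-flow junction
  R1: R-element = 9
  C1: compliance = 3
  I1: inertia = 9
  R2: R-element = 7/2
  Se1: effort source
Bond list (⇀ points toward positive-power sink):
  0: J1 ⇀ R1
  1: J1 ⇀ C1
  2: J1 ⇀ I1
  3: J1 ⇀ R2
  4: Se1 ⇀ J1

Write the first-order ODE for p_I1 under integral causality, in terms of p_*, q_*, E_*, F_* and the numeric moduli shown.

dp_I1/dt = E_Se1 - 25*p_I1/18 - q_C1/3

b4 →J1  (source Se1 imposes e)
b1 →J1  (C1 integral (e out))
b2 →I1  (prefer integral on I1)
b0 →J1  (J1 flow already set via bond 2)
b3 →J1  (J1: bond 2 brought flow, rest push out)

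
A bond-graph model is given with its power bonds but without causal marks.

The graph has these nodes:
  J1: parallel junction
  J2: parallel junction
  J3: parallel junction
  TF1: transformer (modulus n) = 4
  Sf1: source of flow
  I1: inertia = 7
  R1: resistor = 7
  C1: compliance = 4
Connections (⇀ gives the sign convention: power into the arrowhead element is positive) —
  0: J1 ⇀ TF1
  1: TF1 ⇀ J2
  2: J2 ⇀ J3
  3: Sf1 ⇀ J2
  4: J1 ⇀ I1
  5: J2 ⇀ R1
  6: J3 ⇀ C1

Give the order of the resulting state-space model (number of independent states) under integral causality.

2  (C1, I1 all integral)

b3 →Sf1  (Sf1 (Sf) sets flow on bond)
b4 →I1  (I1 outputs flow p/I1)
b0 →J1  (closing 0-jn rule on J1)
b1 →TF1  (TF TF1: opposite of bond 0)
b6 →J3  (C1 integral (e out))
b2 →J2  (J3 effort already set via bond 6)
b5 →R1  (J2 effort already set via bond 2)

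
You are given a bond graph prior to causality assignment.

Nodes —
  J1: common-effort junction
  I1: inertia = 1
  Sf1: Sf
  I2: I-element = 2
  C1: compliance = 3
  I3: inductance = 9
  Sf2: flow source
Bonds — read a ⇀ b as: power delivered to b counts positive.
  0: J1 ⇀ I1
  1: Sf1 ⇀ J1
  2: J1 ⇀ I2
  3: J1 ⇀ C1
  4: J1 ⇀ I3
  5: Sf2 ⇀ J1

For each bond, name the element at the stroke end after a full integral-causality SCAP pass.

β1 stroke at Sf1  (Sf1 fixes flow; stroke at Sf1)
β5 stroke at Sf2  (source Sf2 imposes f)
β0 stroke at I1  (prefer integral on I1)
β2 stroke at I2  (I2: I, integral causality)
β3 stroke at J1  (C1 outputs effort q/C1)
β4 stroke at I3  (0-jn J1 has e-setter on 3)

β0 stroke at I1
β1 stroke at Sf1
β2 stroke at I2
β3 stroke at J1
β4 stroke at I3
β5 stroke at Sf2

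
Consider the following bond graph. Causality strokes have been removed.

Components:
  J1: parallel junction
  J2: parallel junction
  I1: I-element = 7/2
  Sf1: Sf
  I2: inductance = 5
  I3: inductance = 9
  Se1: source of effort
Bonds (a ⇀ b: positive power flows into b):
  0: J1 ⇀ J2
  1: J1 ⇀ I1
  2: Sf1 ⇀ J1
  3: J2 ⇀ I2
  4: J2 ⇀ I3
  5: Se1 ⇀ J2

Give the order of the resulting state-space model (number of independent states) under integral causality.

3  (I1, I2, I3 all integral)

β2 |Sf1  (Sf1: flow source, stroke at near end)
β5 |J2  (source Se1 imposes e)
β0 |J1  (0-jn J2 has e-setter on 5)
β3 |I2  (common-e at J2 fixed by 5)
β4 |I3  (J2 effort already set via bond 5)
β1 |I1  (common-e at J1 fixed by 0)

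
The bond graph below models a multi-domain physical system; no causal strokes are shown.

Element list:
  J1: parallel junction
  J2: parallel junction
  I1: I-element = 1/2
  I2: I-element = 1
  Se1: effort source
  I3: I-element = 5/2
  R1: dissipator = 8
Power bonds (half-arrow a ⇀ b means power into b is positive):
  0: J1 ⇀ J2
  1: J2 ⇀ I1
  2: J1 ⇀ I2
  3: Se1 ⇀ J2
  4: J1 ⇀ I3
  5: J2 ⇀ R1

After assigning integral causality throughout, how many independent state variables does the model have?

3  (I1, I2, I3 all integral)

#3 stroke at J2  (Se1: effort source, stroke at far end)
#0 stroke at J1  (0-jn J2 has e-setter on 3)
#1 stroke at I1  (J2: bond 3 brought effort, rest push out)
#5 stroke at R1  (common-e at J2 fixed by 3)
#2 stroke at I2  (J1: bond 0 brought effort, rest push out)
#4 stroke at I3  (J1: bond 0 brought effort, rest push out)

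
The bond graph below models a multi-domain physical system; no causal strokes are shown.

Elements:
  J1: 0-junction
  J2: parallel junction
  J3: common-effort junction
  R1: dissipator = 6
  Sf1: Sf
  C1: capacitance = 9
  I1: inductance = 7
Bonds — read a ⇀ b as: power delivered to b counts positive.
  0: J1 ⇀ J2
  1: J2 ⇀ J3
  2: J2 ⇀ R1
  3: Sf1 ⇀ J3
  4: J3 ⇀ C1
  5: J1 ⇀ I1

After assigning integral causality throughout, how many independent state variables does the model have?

bond 3 |Sf1  (source Sf1 imposes f)
bond 4 |J3  (prefer integral on C1)
bond 1 |J2  (common-e at J3 fixed by 4)
bond 0 |J1  (J2: bond 1 brought effort, rest push out)
bond 2 |R1  (J2: bond 1 brought effort, rest push out)
bond 5 |I1  (common-e at J1 fixed by 0)

2  (C1, I1 all integral)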